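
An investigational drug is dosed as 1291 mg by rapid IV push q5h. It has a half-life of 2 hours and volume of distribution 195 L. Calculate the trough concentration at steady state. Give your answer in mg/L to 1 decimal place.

1.4 mg/L

k = ln2/t½ = ln2/2 ≈ 0.346574 h⁻¹; fraction remaining f = e^(−kτ) = e^(−0.346574×5) ≈ 0.1768.
Accumulation ratio R = 1/(1 − f) ≈ 1/0.8232 ≈ 1.2148.
Single-dose peak C₀ = D/Vd = 1291/195 ≈ 6.621 mg/L.
Steady-state peak Cmax,ss = C₀·R ≈ 6.621 × 1.2148 ≈ 8.043 mg/L.
One interval later, Cmin,ss = Cmax,ss·e^(−kτ) ≈ 8.043 × 0.1768 ≈ 1.422 mg/L.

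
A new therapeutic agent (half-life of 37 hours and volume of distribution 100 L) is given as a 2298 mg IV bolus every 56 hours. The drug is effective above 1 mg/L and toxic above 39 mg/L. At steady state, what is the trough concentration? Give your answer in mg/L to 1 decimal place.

Over one 56-h interval, 56/37 ≈ 1.5135 half-lives elapse, leaving f ≈ 0.3503 of each dose.
Single-dose peak C₀ = D/Vd = 2298/100 ≈ 22.980 mg/L.
Steady-state trough Cmin,ss = C₀·f/(1−f) ≈ 22.980 × 0.3503/0.6497 ≈ 12.390 mg/L.
Trough 12.4 mg/L vs MEC 1 mg/L: adequate.

12.4 mg/L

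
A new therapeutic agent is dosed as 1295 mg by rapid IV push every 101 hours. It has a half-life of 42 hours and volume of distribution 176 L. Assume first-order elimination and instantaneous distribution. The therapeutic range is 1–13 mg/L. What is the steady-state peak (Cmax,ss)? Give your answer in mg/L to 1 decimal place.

τ/t½ = 101/42 ≈ 2.4048, so fraction remaining f = (1/2)^(101/42) ≈ 0.1888.
At steady state, accumulation factor R = 1/(1 − e^(−kτ)) ≈ 1.2327.
Single-dose peak C₀ = D/Vd = 1295/176 ≈ 7.358 mg/L.
Steady-state peak Cmax,ss = C₀·R ≈ 7.358 × 1.2327 ≈ 9.070 mg/L.
Peak 9.1 mg/L vs MTC 13 mg/L: below toxic threshold.

9.1 mg/L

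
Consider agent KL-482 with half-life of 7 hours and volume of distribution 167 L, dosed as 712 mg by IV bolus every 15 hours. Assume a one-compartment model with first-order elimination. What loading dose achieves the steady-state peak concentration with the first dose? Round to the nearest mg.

f = (1/2)^(15/7) ≈ 0.226431; accumulation ratio R = 1/(1−f) ≈ 1.29271.
Loading dose to hit Cmax,ss on first dose: D_load = D_maint·R ≈ 712 × 1.29271 ≈ 920.41 mg.

920 mg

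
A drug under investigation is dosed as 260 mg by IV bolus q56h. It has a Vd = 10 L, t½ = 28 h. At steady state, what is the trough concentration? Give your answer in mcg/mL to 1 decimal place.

8.7 mcg/mL

The dosing interval is 2 half-lives, so f = 2^(−2) = 0.25.
Accumulation ratio R = 1/(1 − f) = 1/0.75 = 4/3.
Single-dose peak C₀ = D/Vd = 260/10 = 26 mcg/mL.
Steady-state peak Cmax,ss = C₀·R = 26 × 4/3 ≈ 34.667 mcg/mL.
Steady-state trough Cmin,ss = Cmax,ss·f ≈ 34.667 × 0.25 ≈ 8.667 mcg/mL.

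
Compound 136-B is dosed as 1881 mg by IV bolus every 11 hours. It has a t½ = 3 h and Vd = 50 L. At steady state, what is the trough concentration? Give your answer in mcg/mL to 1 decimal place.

k = ln2/t½ = ln2/3 ≈ 0.231049 h⁻¹; fraction remaining f = e^(−kτ) = e^(−0.231049×11) ≈ 0.0787.
At steady state, accumulation factor R = 1/(1 − e^(−kτ)) ≈ 1.0854.
Single-dose peak C₀ = D/Vd = 1881/50 ≈ 37.620 mcg/mL.
Cmax,ss = C₀/(1 − f) ≈ 37.620/0.9213 ≈ 40.834 mcg/mL.
Steady-state trough Cmin,ss = Cmax,ss·f ≈ 40.834 × 0.0787 ≈ 3.214 mcg/mL.

3.2 mcg/mL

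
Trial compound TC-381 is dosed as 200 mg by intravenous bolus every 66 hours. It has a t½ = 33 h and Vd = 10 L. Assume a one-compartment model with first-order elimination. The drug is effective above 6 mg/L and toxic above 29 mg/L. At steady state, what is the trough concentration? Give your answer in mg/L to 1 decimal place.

6.7 mg/L

τ = 66 h = 2 half-lives, so f = (1/2)^2 = 0.25.
Accumulation ratio R = 1/(1 − f) = 1/0.75 = 4/3.
Single-dose peak C₀ = D/Vd = 200/10 = 20 mg/L.
Steady-state peak Cmax,ss = C₀·R = 20 × 4/3 ≈ 26.667 mg/L.
Steady-state trough Cmin,ss = Cmax,ss·f ≈ 26.667 × 0.25 ≈ 6.667 mg/L.
Trough 6.7 mg/L vs MEC 6 mg/L: adequate.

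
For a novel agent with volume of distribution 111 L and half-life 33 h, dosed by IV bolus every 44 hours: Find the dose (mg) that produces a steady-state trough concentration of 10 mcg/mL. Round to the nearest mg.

1687 mg

τ/t½ = 44/33 ≈ 1.3333, so f = (1/2)^(44/33) ≈ 0.396850.
Cmin,ss = (D/Vd)·f/(1−f), so D = Cmin,ss·Vd·(1−f)/f.
D = 10 × 111 × (1−f)/f ≈ 10 × 111 × 1.51984 ≈ 1687.02 mg.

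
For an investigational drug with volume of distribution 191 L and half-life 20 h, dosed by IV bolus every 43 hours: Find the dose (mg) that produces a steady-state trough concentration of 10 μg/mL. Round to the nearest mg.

6567 mg

τ/t½ = 43/20 ≈ 2.15, so f = (1/2)^(43/20) ≈ 0.225313.
Cmin,ss = (D/Vd)·f/(1−f), so D = Cmin,ss·Vd·(1−f)/f.
D = 10 × 191 × (1−f)/f ≈ 10 × 191 × 3.43827 ≈ 6567.10 mg.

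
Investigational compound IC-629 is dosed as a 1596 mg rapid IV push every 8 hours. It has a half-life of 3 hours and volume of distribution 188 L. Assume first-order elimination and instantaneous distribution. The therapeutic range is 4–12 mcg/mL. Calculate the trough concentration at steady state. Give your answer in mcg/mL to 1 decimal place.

1.6 mcg/mL

τ/t½ = 8/3 ≈ 2.6667, so fraction remaining f = (1/2)^(8/3) ≈ 0.1575.
At steady state, accumulation factor R = 1/(1 − e^(−kτ)) ≈ 1.1869.
Each bolus raises the concentration by D/Vd = 1596/188 ≈ 8.489 mcg/mL.
Cmax,ss = C₀/(1 − f) ≈ 8.489/0.8425 ≈ 10.076 mcg/mL.
Steady-state trough Cmin,ss = Cmax,ss·f ≈ 10.076 × 0.1575 ≈ 1.587 mcg/mL.
Trough 1.6 mcg/mL vs MEC 4 mcg/mL: subtherapeutic.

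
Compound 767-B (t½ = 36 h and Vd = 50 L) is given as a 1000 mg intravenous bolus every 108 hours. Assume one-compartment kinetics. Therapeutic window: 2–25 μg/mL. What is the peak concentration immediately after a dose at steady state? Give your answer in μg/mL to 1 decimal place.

The dosing interval is 3 half-lives, so f = 2^(−3) = 0.125.
At steady state, R = 1/(1 − 0.125) = 8/7.
Single-dose peak C₀ = D/Vd = 1000/50 = 20 μg/mL.
Steady-state peak Cmax,ss = C₀·R = 20 × 8/7 ≈ 22.857 μg/mL.
Peak 22.9 μg/mL vs MTC 25 μg/mL: below toxic threshold.

22.9 μg/mL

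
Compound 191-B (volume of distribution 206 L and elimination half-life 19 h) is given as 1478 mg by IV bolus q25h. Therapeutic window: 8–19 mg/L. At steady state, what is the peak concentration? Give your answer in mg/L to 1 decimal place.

12.0 mg/L

τ/t½ = 25/19 ≈ 1.3158, so fraction remaining f = (1/2)^(25/19) ≈ 0.4017.
At steady state, accumulation factor R = 1/(1 − e^(−kτ)) ≈ 1.6714.
Single-dose peak C₀ = D/Vd = 1478/206 ≈ 7.175 mg/L.
Cmax,ss = C₀/(1 − f) ≈ 7.175/0.5983 ≈ 11.992 mg/L.
Peak 12.0 mg/L vs MTC 19 mg/L: below toxic threshold.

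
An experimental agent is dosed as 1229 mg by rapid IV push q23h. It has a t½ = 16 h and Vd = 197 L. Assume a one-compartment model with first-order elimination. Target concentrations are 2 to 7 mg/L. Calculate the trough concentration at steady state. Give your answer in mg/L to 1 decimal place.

3.7 mg/L

Over one 23-h interval, 23/16 ≈ 1.4375 half-lives elapse, leaving f ≈ 0.3692 of each dose.
Each bolus raises the concentration by D/Vd = 1229/197 ≈ 6.239 mg/L.
Steady-state trough Cmin,ss = C₀·f/(1−f) ≈ 6.239 × 0.3692/0.6308 ≈ 3.652 mg/L.
Trough 3.7 mg/L vs MEC 2 mg/L: adequate.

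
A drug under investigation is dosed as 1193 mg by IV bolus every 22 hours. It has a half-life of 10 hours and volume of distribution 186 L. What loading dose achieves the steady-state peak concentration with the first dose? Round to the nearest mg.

1525 mg

f = (1/2)^(22/10) ≈ 0.217638; accumulation ratio R = 1/(1−f) ≈ 1.27818.
Loading dose to hit Cmax,ss on first dose: D_load = D_maint·R ≈ 1193 × 1.27818 ≈ 1524.87 mg.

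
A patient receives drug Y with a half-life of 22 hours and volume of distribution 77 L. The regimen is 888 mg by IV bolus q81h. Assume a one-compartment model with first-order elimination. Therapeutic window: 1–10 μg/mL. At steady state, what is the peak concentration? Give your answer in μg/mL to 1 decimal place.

12.5 μg/mL

k = ln2/t½ = ln2/22 ≈ 0.031507 h⁻¹; fraction remaining f = e^(−kτ) = e^(−0.031507×81) ≈ 0.0779.
Accumulation ratio R = 1/(1 − f) ≈ 1/0.9221 ≈ 1.0845.
Each bolus raises the concentration by D/Vd = 888/77 ≈ 11.532 μg/mL.
Steady-state peak Cmax,ss = C₀·R ≈ 11.532 × 1.0845 ≈ 12.506 μg/mL.
Peak 12.5 μg/mL vs MTC 10 μg/mL: exceeds toxic threshold.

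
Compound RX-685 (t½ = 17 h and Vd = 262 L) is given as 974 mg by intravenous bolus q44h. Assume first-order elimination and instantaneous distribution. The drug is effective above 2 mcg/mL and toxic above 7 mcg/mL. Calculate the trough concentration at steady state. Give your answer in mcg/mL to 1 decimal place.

Over one 44-h interval, 44/17 ≈ 2.5882 half-lives elapse, leaving f ≈ 0.1663 of each dose.
Each bolus raises the concentration by D/Vd = 974/262 ≈ 3.718 mcg/mL.
Steady-state trough Cmin,ss = C₀·f/(1−f) ≈ 3.718 × 0.1663/0.8337 ≈ 0.742 mcg/mL.
Trough 0.7 mcg/mL vs MEC 2 mcg/mL: subtherapeutic.

0.7 mcg/mL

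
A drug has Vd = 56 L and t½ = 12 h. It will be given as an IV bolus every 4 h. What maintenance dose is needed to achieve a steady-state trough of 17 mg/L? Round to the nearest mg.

247 mg

τ/t½ = 4/12 ≈ 0.33333, so f = (1/2)^(4/12) ≈ 0.793701.
Cmin,ss = (D/Vd)·f/(1−f), so D = Cmin,ss·Vd·(1−f)/f.
D = 17 × 56 × (1−f)/f ≈ 17 × 56 × 0.25992 ≈ 247.44 mg.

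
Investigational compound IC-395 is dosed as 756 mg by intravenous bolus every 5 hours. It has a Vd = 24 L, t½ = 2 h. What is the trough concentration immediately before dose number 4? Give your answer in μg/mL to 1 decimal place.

6.7 μg/mL

f = (1/2)^(τ/t½) = (1/2)^(5/2) ≈ 0.1768.
C₀ = D/Vd = 756/24 ≈ 31.500 μg/mL.
Before the 4th dose, 3 doses have been given. Superposition: Cmin = C₀·(f + f² + … + f^3).
≈ 31.500 × (0.1768 + 0.0313 + 0.0055) ≈ 31.500 × 0.2136 ≈ 6.728 μg/mL.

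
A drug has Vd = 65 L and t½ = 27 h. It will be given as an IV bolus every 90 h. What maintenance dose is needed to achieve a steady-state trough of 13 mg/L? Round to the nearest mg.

τ/t½ = 90/27 ≈ 3.3333, so f = (1/2)^(90/27) ≈ 0.099213.
Cmin,ss = (D/Vd)·f/(1−f), so D = Cmin,ss·Vd·(1−f)/f.
D = 13 × 65 × (1−f)/f ≈ 13 × 65 × 9.07932 ≈ 7672.03 mg.

7672 mg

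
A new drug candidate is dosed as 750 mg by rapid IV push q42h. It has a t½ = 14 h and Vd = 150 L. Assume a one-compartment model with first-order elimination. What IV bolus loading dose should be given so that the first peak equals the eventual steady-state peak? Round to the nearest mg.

857 mg

f = (1/2)^(42/14) ≈ 0.125000; accumulation ratio R = 1/(1−f) ≈ 1.14286.
Loading dose to hit Cmax,ss on first dose: D_load = D_maint·R ≈ 750 × 1.14286 ≈ 857.14 mg.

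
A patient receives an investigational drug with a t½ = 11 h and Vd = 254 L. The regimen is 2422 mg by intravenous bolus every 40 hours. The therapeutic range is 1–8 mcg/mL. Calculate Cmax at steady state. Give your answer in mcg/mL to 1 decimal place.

τ/t½ = 40/11 ≈ 3.6364, so fraction remaining f = (1/2)^(40/11) ≈ 0.0804.
At steady state, accumulation factor R = 1/(1 − e^(−kτ)) ≈ 1.0874.
Single-dose peak C₀ = D/Vd = 2422/254 ≈ 9.535 mcg/mL.
Steady-state peak Cmax,ss = C₀·R ≈ 9.535 × 1.0874 ≈ 10.368 mcg/mL.
Peak 10.4 mcg/mL vs MTC 8 mcg/mL: exceeds toxic threshold.

10.4 mcg/mL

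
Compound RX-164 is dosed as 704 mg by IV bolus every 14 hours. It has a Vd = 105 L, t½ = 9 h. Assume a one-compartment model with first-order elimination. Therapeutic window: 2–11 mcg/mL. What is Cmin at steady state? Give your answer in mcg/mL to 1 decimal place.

3.5 mcg/mL

Over one 14-h interval, 14/9 ≈ 1.5556 half-lives elapse, leaving f ≈ 0.3402 of each dose.
At steady state, accumulation factor R = 1/(1 − e^(−kτ)) ≈ 1.5156.
Single-dose peak C₀ = D/Vd = 704/105 ≈ 6.705 mcg/mL.
Steady-state peak Cmax,ss = C₀·R ≈ 6.705 × 1.5156 ≈ 10.162 mcg/mL.
One interval later, Cmin,ss = Cmax,ss·e^(−kτ) ≈ 10.162 × 0.3402 ≈ 3.457 mcg/mL.
Trough 3.5 mcg/mL vs MEC 2 mcg/mL: adequate.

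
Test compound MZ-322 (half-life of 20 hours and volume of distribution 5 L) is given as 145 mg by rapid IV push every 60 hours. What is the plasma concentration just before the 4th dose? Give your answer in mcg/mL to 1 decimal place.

4.1 mcg/mL

f = (1/2)^(τ/t½) = (1/2)^(60/20) ≈ 0.1250.
C₀ = D/Vd = 145/5 ≈ 29.000 mcg/mL.
Before the 4th dose, 3 doses have been given. Superposition: Cmin = C₀·(f + f² + … + f^3).
≈ 29.000 × (0.1250 + 0.0156 + 0.0020) ≈ 29.000 × 0.1426 ≈ 4.135 mcg/mL.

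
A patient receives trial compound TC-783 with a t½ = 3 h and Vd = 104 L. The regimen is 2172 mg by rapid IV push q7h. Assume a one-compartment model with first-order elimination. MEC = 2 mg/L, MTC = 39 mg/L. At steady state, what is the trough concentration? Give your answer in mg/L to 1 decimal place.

k = ln2/t½ = ln2/3 ≈ 0.231049 h⁻¹; fraction remaining f = e^(−kτ) = e^(−0.231049×7) ≈ 0.1984.
Single-dose peak C₀ = D/Vd = 2172/104 ≈ 20.885 mg/L.
Steady-state trough Cmin,ss = C₀·f/(1−f) ≈ 20.885 × 0.1984/0.8016 ≈ 5.169 mg/L.
Trough 5.2 mg/L vs MEC 2 mg/L: adequate.

5.2 mg/L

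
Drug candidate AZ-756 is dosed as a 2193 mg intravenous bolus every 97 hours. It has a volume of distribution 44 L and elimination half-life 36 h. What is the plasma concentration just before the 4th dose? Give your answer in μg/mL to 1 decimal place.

9.1 μg/mL

f = (1/2)^(τ/t½) = (1/2)^(97/36) ≈ 0.1545.
C₀ = D/Vd = 2193/44 ≈ 49.841 μg/mL.
Before the 4th dose, 3 doses have been given. Superposition: Cmin = C₀·(f + f² + … + f^3).
≈ 49.841 × (0.1545 + 0.0239 + 0.0037) ≈ 49.841 × 0.1821 ≈ 9.076 μg/mL.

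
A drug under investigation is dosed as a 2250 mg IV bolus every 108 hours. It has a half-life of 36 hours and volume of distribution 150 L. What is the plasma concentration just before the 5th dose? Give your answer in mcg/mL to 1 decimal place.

f = (1/2)^(τ/t½) = (1/2)^(108/36) ≈ 0.1250.
C₀ = D/Vd = 2250/150 ≈ 15.000 mcg/mL.
Before the 5th dose, 4 doses have been given. Superposition: Cmin = C₀·(f + f² + … + f^4).
≈ 15.000 × (0.1250 + 0.0156 + 0.0020 + 0.0002) ≈ 15.000 × 0.1428 ≈ 2.142 mcg/mL.

2.1 mcg/mL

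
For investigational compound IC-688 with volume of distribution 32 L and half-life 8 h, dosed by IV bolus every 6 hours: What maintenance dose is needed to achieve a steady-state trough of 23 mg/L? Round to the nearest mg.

τ/t½ = 6/8 ≈ 0.75, so f = (1/2)^(6/8) ≈ 0.594604.
Cmin,ss = (D/Vd)·f/(1−f), so D = Cmin,ss·Vd·(1−f)/f.
D = 23 × 32 × (1−f)/f ≈ 23 × 32 × 0.68179 ≈ 501.80 mg.

502 mg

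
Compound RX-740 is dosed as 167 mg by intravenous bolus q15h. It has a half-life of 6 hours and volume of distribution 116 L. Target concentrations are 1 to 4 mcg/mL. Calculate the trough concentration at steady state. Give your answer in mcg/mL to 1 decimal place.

0.3 mcg/mL

k = ln2/t½ = ln2/6 ≈ 0.115525 h⁻¹; fraction remaining f = e^(−kτ) = e^(−0.115525×15) ≈ 0.1768.
At steady state, accumulation factor R = 1/(1 − e^(−kτ)) ≈ 1.2148.
Each bolus raises the concentration by D/Vd = 167/116 ≈ 1.440 mcg/mL.
Steady-state peak Cmax,ss = C₀·R ≈ 1.440 × 1.2148 ≈ 1.749 mcg/mL.
Steady-state trough Cmin,ss = Cmax,ss·f ≈ 1.749 × 0.1768 ≈ 0.309 mcg/mL.
Trough 0.3 mcg/mL vs MEC 1 mcg/mL: subtherapeutic.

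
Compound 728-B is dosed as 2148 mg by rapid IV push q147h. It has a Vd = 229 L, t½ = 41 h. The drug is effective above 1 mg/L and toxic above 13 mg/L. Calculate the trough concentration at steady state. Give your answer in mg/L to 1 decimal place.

τ/t½ = 147/41 ≈ 3.5854, so fraction remaining f = (1/2)^(147/41) ≈ 0.0833.
Accumulation ratio R = 1/(1 − f) ≈ 1/0.9167 ≈ 1.0909.
Each bolus raises the concentration by D/Vd = 2148/229 ≈ 9.380 mg/L.
Cmax,ss = C₀/(1 − f) ≈ 9.380/0.9167 ≈ 10.232 mg/L.
Steady-state trough Cmin,ss = Cmax,ss·f ≈ 10.232 × 0.0833 ≈ 0.852 mg/L.
Trough 0.9 mg/L vs MEC 1 mg/L: subtherapeutic.

0.9 mg/L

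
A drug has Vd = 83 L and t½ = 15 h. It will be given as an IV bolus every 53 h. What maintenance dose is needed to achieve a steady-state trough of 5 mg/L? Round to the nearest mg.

τ/t½ = 53/15 ≈ 3.5333, so f = (1/2)^(53/15) ≈ 0.086370.
Cmin,ss = (D/Vd)·f/(1−f), so D = Cmin,ss·Vd·(1−f)/f.
D = 5 × 83 × (1−f)/f ≈ 5 × 83 × 10.57809 ≈ 4389.91 mg.

4390 mg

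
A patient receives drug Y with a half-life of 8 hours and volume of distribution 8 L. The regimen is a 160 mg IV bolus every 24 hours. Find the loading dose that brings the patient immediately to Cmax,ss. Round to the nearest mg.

183 mg

f = (1/2)^(24/8) ≈ 0.125000; accumulation ratio R = 1/(1−f) ≈ 1.14286.
Loading dose to hit Cmax,ss on first dose: D_load = D_maint·R ≈ 160 × 1.14286 ≈ 182.86 mg.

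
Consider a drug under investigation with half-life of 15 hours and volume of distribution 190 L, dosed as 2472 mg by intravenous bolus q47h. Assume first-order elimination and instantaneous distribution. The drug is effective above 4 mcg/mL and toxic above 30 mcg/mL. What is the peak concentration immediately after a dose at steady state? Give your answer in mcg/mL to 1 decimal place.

Over one 47-h interval, 47/15 ≈ 3.1333 half-lives elapse, leaving f ≈ 0.1140 of each dose.
At steady state, accumulation factor R = 1/(1 − e^(−kτ)) ≈ 1.1287.
Each bolus raises the concentration by D/Vd = 2472/190 ≈ 13.011 mcg/mL.
Steady-state peak Cmax,ss = C₀·R ≈ 13.011 × 1.1287 ≈ 14.686 mcg/mL.
Peak 14.7 mcg/mL vs MTC 30 mcg/mL: below toxic threshold.

14.7 mcg/mL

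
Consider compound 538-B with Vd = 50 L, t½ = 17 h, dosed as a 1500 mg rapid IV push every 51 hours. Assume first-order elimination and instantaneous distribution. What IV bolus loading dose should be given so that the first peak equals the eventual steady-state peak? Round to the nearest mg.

1714 mg

f = (1/2)^(51/17) ≈ 0.125000; accumulation ratio R = 1/(1−f) ≈ 1.14286.
Loading dose to hit Cmax,ss on first dose: D_load = D_maint·R ≈ 1500 × 1.14286 ≈ 1714.29 mg.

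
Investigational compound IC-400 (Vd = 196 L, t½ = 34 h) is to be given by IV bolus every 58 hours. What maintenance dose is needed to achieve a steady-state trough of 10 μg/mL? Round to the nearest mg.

τ/t½ = 58/34 ≈ 1.7059, so f = (1/2)^(58/34) ≈ 0.306534.
Cmin,ss = (D/Vd)·f/(1−f), so D = Cmin,ss·Vd·(1−f)/f.
D = 10 × 196 × (1−f)/f ≈ 10 × 196 × 2.26228 ≈ 4434.07 mg.

4434 mg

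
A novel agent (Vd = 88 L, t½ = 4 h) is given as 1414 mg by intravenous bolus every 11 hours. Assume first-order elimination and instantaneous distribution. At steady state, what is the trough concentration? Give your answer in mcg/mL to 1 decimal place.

k = ln2/t½ = ln2/4 ≈ 0.173287 h⁻¹; fraction remaining f = e^(−kτ) = e^(−0.173287×11) ≈ 0.1487.
At steady state, accumulation factor R = 1/(1 − e^(−kτ)) ≈ 1.1747.
Single-dose peak C₀ = D/Vd = 1414/88 ≈ 16.068 mcg/mL.
Cmax,ss = C₀/(1 − f) ≈ 16.068/0.8513 ≈ 18.875 mcg/mL.
Steady-state trough Cmin,ss = Cmax,ss·f ≈ 18.875 × 0.1487 ≈ 2.807 mcg/mL.

2.8 mcg/mL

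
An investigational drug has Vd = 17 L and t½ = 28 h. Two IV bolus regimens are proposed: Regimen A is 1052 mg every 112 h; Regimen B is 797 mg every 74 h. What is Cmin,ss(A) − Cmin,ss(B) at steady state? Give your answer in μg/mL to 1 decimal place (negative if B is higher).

Regimen A: f = (1/2)^(112/28) ≈ 0.0625; Cmin,ss = (1052/17)·f/(1−f) ≈ 4.125 μg/mL.
Regimen B: f = (1/2)^(74/28) ≈ 0.1601; Cmin,ss = (797/17)·f/(1−f) ≈ 8.937 μg/mL.
Difference ≈ 4.125 − 8.937 ≈ -4.812 μg/mL.

-4.8 μg/mL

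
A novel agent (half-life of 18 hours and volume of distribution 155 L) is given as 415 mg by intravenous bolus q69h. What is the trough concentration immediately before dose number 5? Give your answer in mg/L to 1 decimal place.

f = (1/2)^(τ/t½) = (1/2)^(69/18) ≈ 0.0702.
C₀ = D/Vd = 415/155 ≈ 2.677 mg/L.
Before the 5th dose, 4 doses have been given. Superposition: Cmin = C₀·(f + f² + … + f^4).
≈ 2.677 × (0.0702 + 0.0049 + 0.0003 + 0.0000) ≈ 2.677 × 0.0754 ≈ 0.202 mg/L.

0.2 mg/L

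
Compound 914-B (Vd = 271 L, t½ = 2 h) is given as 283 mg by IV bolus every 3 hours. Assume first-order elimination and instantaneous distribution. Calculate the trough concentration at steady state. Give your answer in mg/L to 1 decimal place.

k = ln2/t½ = ln2/2 ≈ 0.346574 h⁻¹; fraction remaining f = e^(−kτ) = e^(−0.346574×3) ≈ 0.3536.
Accumulation ratio R = 1/(1 − f) ≈ 1/0.6464 ≈ 1.5470.
Single-dose peak C₀ = D/Vd = 283/271 ≈ 1.044 mg/L.
Cmax,ss = C₀/(1 − f) ≈ 1.044/0.6464 ≈ 1.615 mg/L.
One interval later, Cmin,ss = Cmax,ss·e^(−kτ) ≈ 1.615 × 0.3536 ≈ 0.571 mg/L.

0.6 mg/L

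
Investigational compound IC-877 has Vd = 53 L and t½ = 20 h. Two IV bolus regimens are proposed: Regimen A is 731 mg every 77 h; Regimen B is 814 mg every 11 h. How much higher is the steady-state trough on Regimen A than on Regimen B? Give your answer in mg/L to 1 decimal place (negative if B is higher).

-32.1 mg/L

Regimen A: f = (1/2)^(77/20) ≈ 0.0693; Cmin,ss = (731/53)·f/(1−f) ≈ 1.027 mg/L.
Regimen B: f = (1/2)^(11/20) ≈ 0.6830; Cmin,ss = (814/53)·f/(1−f) ≈ 33.091 mg/L.
Difference ≈ 1.027 − 33.091 ≈ -32.064 mg/L.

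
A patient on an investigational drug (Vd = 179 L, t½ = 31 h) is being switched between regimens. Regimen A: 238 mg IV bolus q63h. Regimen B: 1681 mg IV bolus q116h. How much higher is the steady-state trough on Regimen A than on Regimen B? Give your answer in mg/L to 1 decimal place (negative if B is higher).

-0.3 mg/L

Regimen A: f = (1/2)^(63/31) ≈ 0.2445; Cmin,ss = (238/179)·f/(1−f) ≈ 0.430 mg/L.
Regimen B: f = (1/2)^(116/31) ≈ 0.0747; Cmin,ss = (1681/179)·f/(1−f) ≈ 0.758 mg/L.
Difference ≈ 0.430 − 0.758 ≈ -0.328 mg/L.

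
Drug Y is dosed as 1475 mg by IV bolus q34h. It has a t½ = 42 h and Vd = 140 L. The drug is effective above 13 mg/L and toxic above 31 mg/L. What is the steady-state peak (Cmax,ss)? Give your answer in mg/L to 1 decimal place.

Over one 34-h interval, 34/42 ≈ 0.80952 half-lives elapse, leaving f ≈ 0.5706 of each dose.
Accumulation ratio R = 1/(1 − f) ≈ 1/0.4294 ≈ 2.3288.
Each bolus raises the concentration by D/Vd = 1475/140 ≈ 10.536 mg/L.
Steady-state peak Cmax,ss = C₀·R ≈ 10.536 × 2.3288 ≈ 24.536 mg/L.
Peak 24.5 mg/L vs MTC 31 mg/L: below toxic threshold.

24.5 mg/L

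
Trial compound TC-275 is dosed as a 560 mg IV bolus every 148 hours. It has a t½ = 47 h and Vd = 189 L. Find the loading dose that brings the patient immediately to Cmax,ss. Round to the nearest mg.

f = (1/2)^(148/47) ≈ 0.112739; accumulation ratio R = 1/(1−f) ≈ 1.12706.
Loading dose to hit Cmax,ss on first dose: D_load = D_maint·R ≈ 560 × 1.12706 ≈ 631.15 mg.

631 mg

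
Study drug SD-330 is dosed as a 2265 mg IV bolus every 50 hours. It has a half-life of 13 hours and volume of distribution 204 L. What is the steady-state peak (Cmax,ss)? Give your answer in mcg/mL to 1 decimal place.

11.9 mcg/mL

τ/t½ = 50/13 ≈ 3.8462, so fraction remaining f = (1/2)^(50/13) ≈ 0.0695.
Accumulation ratio R = 1/(1 − f) ≈ 1/0.9305 ≈ 1.0747.
Single-dose peak C₀ = D/Vd = 2265/204 ≈ 11.103 mcg/mL.
Steady-state peak Cmax,ss = C₀·R ≈ 11.103 × 1.0747 ≈ 11.932 mcg/mL.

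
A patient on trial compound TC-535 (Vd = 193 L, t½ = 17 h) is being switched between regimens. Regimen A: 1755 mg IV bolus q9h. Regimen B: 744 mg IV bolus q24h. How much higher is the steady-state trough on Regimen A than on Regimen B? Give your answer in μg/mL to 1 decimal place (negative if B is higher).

18.2 μg/mL

Regimen A: f = (1/2)^(9/17) ≈ 0.6928; Cmin,ss = (1755/193)·f/(1−f) ≈ 20.507 μg/mL.
Regimen B: f = (1/2)^(24/17) ≈ 0.3759; Cmin,ss = (744/193)·f/(1−f) ≈ 2.322 μg/mL.
Difference ≈ 20.507 − 2.322 ≈ 18.185 μg/mL.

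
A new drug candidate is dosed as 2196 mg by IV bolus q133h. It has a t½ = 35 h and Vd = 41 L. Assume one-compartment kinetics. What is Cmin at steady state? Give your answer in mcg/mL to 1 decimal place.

τ/t½ = 133/35 ≈ 3.8, so fraction remaining f = (1/2)^(133/35) ≈ 0.0718.
Single-dose peak C₀ = D/Vd = 2196/41 ≈ 53.561 mcg/mL.
Steady-state trough Cmin,ss = C₀·f/(1−f) ≈ 53.561 × 0.0718/0.9282 ≈ 4.143 mcg/mL.

4.1 mcg/mL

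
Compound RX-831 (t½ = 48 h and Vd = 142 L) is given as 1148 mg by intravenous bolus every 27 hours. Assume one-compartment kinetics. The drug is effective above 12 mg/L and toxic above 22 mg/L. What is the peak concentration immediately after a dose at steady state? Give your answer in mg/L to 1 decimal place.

25.0 mg/L

τ/t½ = 27/48 ≈ 0.5625, so fraction remaining f = (1/2)^(27/48) ≈ 0.6771.
Accumulation ratio R = 1/(1 − f) ≈ 1/0.3229 ≈ 3.0969.
Each bolus raises the concentration by D/Vd = 1148/142 ≈ 8.085 mg/L.
Steady-state peak Cmax,ss = C₀·R ≈ 8.085 × 3.0969 ≈ 25.038 mg/L.
Peak 25.0 mg/L vs MTC 22 mg/L: exceeds toxic threshold.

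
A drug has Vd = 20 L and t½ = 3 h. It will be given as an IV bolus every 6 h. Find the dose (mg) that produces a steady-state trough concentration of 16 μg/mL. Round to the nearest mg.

960 mg

τ/t½ = 6/3 ≈ 2, so f = (1/2)^(6/3) ≈ 0.250000.
Cmin,ss = (D/Vd)·f/(1−f), so D = Cmin,ss·Vd·(1−f)/f.
D = 16 × 20 × (1−f)/f ≈ 16 × 20 × 3.00000 ≈ 960.00 mg.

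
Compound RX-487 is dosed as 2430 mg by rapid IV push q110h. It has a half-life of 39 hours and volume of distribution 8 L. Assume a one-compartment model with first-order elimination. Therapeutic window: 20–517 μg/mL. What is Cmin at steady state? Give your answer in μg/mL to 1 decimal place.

50.1 μg/mL

k = ln2/t½ = ln2/39 ≈ 0.017773 h⁻¹; fraction remaining f = e^(−kτ) = e^(−0.017773×110) ≈ 0.1416.
Accumulation ratio R = 1/(1 − f) ≈ 1/0.8584 ≈ 1.1650.
Each bolus raises the concentration by D/Vd = 2430/8 ≈ 303.750 μg/mL.
Steady-state peak Cmax,ss = C₀·R ≈ 303.750 × 1.1650 ≈ 353.869 μg/mL.
One interval later, Cmin,ss = Cmax,ss·e^(−kτ) ≈ 353.869 × 0.1416 ≈ 50.108 μg/mL.
Trough 50.1 μg/mL vs MEC 20 μg/mL: adequate.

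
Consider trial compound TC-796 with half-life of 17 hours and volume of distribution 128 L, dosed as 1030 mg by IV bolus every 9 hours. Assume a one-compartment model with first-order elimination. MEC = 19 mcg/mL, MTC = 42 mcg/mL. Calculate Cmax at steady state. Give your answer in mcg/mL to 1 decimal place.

26.2 mcg/mL

k = ln2/t½ = ln2/17 ≈ 0.040773 h⁻¹; fraction remaining f = e^(−kτ) = e^(−0.040773×9) ≈ 0.6928.
At steady state, accumulation factor R = 1/(1 − e^(−kτ)) ≈ 3.2552.
Each bolus raises the concentration by D/Vd = 1030/128 ≈ 8.047 mcg/mL.
Steady-state peak Cmax,ss = C₀·R ≈ 8.047 × 3.2552 ≈ 26.195 mcg/mL.
Peak 26.2 mcg/mL vs MTC 42 mcg/mL: below toxic threshold.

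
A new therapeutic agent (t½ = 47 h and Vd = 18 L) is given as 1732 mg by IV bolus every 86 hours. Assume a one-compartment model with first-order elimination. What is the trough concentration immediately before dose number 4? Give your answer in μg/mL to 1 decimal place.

36.8 μg/mL

f = (1/2)^(τ/t½) = (1/2)^(86/47) ≈ 0.2813.
C₀ = D/Vd = 1732/18 ≈ 96.222 μg/mL.
Before the 4th dose, 3 doses have been given. Superposition: Cmin = C₀·(f + f² + … + f^3).
≈ 96.222 × (0.2813 + 0.0791 + 0.0223) ≈ 96.222 × 0.3827 ≈ 36.824 μg/mL.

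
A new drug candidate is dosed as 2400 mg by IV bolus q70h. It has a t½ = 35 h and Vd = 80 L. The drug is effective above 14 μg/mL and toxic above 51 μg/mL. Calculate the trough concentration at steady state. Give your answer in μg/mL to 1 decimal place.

τ = 70 h = 2 half-lives, so f = (1/2)^2 = 0.25.
At steady state, R = 1/(1 − 0.25) = 4/3.
Single-dose peak C₀ = D/Vd = 2400/80 = 30 μg/mL.
Steady-state peak Cmax,ss = C₀·R = 30 × 4/3 ≈ 40.000 μg/mL.
Steady-state trough Cmin,ss = Cmax,ss·f ≈ 40.000 × 0.25 ≈ 10.000 μg/mL.
Trough 10.0 μg/mL vs MEC 14 μg/mL: subtherapeutic.

10.0 μg/mL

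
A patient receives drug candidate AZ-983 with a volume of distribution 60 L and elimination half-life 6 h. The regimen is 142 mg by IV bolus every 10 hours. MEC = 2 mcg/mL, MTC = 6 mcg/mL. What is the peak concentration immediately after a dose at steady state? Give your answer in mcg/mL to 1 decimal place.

3.5 mcg/mL

k = ln2/t½ = ln2/6 ≈ 0.115525 h⁻¹; fraction remaining f = e^(−kτ) = e^(−0.115525×10) ≈ 0.3150.
At steady state, accumulation factor R = 1/(1 − e^(−kτ)) ≈ 1.4599.
Single-dose peak C₀ = D/Vd = 142/60 ≈ 2.367 mcg/mL.
Cmax,ss = C₀/(1 − f) ≈ 2.367/0.6850 ≈ 3.455 mcg/mL.
Peak 3.5 mcg/mL vs MTC 6 mcg/mL: below toxic threshold.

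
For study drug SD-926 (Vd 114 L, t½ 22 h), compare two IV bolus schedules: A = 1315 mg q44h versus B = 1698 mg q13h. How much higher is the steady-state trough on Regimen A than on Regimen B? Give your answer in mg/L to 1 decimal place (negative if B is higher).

-25.6 mg/L

Regimen A: f = (1/2)^(44/22) ≈ 0.2500; Cmin,ss = (1315/114)·f/(1−f) ≈ 3.845 mg/L.
Regimen B: f = (1/2)^(13/22) ≈ 0.6639; Cmin,ss = (1698/114)·f/(1−f) ≈ 29.422 mg/L.
Difference ≈ 3.845 − 29.422 ≈ -25.577 mg/L.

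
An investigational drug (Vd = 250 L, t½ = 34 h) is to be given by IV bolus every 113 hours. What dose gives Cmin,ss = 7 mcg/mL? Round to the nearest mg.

15769 mg

τ/t½ = 113/34 ≈ 3.3235, so f = (1/2)^(113/34) ≈ 0.099889.
Cmin,ss = (D/Vd)·f/(1−f), so D = Cmin,ss·Vd·(1−f)/f.
D = 7 × 250 × (1−f)/f ≈ 7 × 250 × 9.01111 ≈ 15769.44 mg.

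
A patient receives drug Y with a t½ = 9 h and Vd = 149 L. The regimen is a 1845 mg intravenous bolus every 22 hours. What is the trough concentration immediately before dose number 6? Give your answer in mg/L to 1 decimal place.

2.8 mg/L

f = (1/2)^(τ/t½) = (1/2)^(22/9) ≈ 0.1837.
C₀ = D/Vd = 1845/149 ≈ 12.383 mg/L.
Before the 6th dose, 5 doses have been given. Superposition: Cmin = C₀·(f + f² + … + f^5).
≈ 12.383 × (0.1837 + 0.0337 + 0.0062 + 0.0011 + 0.0002) ≈ 12.383 × 0.2249 ≈ 2.785 mg/L.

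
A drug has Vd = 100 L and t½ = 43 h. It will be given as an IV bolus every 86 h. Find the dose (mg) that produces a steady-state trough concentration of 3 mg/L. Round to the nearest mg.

τ/t½ = 86/43 ≈ 2, so f = (1/2)^(86/43) ≈ 0.250000.
Cmin,ss = (D/Vd)·f/(1−f), so D = Cmin,ss·Vd·(1−f)/f.
D = 3 × 100 × (1−f)/f ≈ 3 × 100 × 3.00000 ≈ 900.00 mg.

900 mg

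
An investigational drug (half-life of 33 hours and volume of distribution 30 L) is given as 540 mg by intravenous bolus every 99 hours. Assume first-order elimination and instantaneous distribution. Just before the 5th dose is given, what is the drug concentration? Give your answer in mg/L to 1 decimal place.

2.6 mg/L

f = (1/2)^(τ/t½) = (1/2)^(99/33) ≈ 0.1250.
C₀ = D/Vd = 540/30 ≈ 18.000 mg/L.
Before the 5th dose, 4 doses have been given. Superposition: Cmin = C₀·(f + f² + … + f^4).
≈ 18.000 × (0.1250 + 0.0156 + 0.0020 + 0.0002) ≈ 18.000 × 0.1428 ≈ 2.570 mg/L.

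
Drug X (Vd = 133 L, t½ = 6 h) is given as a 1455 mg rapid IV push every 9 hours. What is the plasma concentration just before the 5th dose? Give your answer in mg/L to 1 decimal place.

5.9 mg/L

f = (1/2)^(τ/t½) = (1/2)^(9/6) ≈ 0.3536.
C₀ = D/Vd = 1455/133 ≈ 10.940 mg/L.
Before the 5th dose, 4 doses have been given. Superposition: Cmin = C₀·(f + f² + … + f^4).
≈ 10.940 × (0.3536 + 0.1250 + 0.0442 + 0.0156) ≈ 10.940 × 0.5384 ≈ 5.890 mg/L.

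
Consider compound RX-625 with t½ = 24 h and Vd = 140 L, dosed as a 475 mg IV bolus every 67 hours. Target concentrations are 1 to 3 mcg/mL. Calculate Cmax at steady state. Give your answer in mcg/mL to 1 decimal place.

Over one 67-h interval, 67/24 ≈ 2.7917 half-lives elapse, leaving f ≈ 0.1444 of each dose.
At steady state, accumulation factor R = 1/(1 − e^(−kτ)) ≈ 1.1688.
Single-dose peak C₀ = D/Vd = 475/140 ≈ 3.393 mcg/mL.
Steady-state peak Cmax,ss = C₀·R ≈ 3.393 × 1.1688 ≈ 3.966 mcg/mL.
Peak 4.0 mcg/mL vs MTC 3 mcg/mL: exceeds toxic threshold.

4.0 mcg/mL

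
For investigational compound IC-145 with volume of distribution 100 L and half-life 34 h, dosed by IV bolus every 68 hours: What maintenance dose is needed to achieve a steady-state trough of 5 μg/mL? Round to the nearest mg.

1500 mg

τ/t½ = 68/34 ≈ 2, so f = (1/2)^(68/34) ≈ 0.250000.
Cmin,ss = (D/Vd)·f/(1−f), so D = Cmin,ss·Vd·(1−f)/f.
D = 5 × 100 × (1−f)/f ≈ 5 × 100 × 3.00000 ≈ 1500.00 mg.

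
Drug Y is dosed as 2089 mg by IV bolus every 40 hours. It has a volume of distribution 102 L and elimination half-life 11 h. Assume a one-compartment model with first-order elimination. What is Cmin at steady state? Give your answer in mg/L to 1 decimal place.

Over one 40-h interval, 40/11 ≈ 3.6364 half-lives elapse, leaving f ≈ 0.0804 of each dose.
Single-dose peak C₀ = D/Vd = 2089/102 ≈ 20.480 mg/L.
Steady-state trough Cmin,ss = C₀·f/(1−f) ≈ 20.480 × 0.0804/0.9196 ≈ 1.791 mg/L.

1.8 mg/L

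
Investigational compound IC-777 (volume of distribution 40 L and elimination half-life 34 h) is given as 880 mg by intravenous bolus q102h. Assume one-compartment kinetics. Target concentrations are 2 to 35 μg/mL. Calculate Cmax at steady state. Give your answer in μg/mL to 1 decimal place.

25.1 μg/mL

The dosing interval is 3 half-lives, so f = 2^(−3) = 0.125.
Accumulation ratio R = 1/(1 − f) = 1/0.875 = 8/7.
Single-dose peak C₀ = D/Vd = 880/40 = 22 μg/mL.
Steady-state peak Cmax,ss = C₀·R = 22 × 8/7 ≈ 25.143 μg/mL.
Peak 25.1 μg/mL vs MTC 35 μg/mL: below toxic threshold.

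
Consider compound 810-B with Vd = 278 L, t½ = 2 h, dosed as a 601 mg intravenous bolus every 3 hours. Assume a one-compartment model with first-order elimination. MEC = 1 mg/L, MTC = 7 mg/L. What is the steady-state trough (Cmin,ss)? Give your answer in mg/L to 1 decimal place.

Over one 3-h interval, 3/2 ≈ 1.5 half-lives elapse, leaving f ≈ 0.3536 of each dose.
At steady state, accumulation factor R = 1/(1 − e^(−kτ)) ≈ 1.5470.
Each bolus raises the concentration by D/Vd = 601/278 ≈ 2.162 mg/L.
Steady-state peak Cmax,ss = C₀·R ≈ 2.162 × 1.5470 ≈ 3.345 mg/L.
One interval later, Cmin,ss = Cmax,ss·e^(−kτ) ≈ 3.345 × 0.3536 ≈ 1.183 mg/L.
Trough 1.2 mg/L vs MEC 1 mg/L: adequate.

1.2 mg/L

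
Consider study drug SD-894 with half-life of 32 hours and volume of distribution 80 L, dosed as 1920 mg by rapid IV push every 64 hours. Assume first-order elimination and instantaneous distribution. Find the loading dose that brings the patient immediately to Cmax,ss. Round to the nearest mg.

2560 mg

f = (1/2)^(64/32) ≈ 0.250000; accumulation ratio R = 1/(1−f) ≈ 1.33333.
Loading dose to hit Cmax,ss on first dose: D_load = D_maint·R ≈ 1920 × 1.33333 ≈ 2559.99 mg.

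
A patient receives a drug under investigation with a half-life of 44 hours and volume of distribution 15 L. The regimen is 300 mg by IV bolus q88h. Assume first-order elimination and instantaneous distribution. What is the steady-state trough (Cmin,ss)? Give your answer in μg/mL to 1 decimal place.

6.7 μg/mL

τ = 88 h = 2 half-lives, so f = (1/2)^2 = 0.25.
At steady state, R = 1/(1 − 0.25) = 4/3.
Single-dose peak C₀ = D/Vd = 300/15 = 20 μg/mL.
Steady-state peak Cmax,ss = C₀·R = 20 × 4/3 ≈ 26.667 μg/mL.
Steady-state trough Cmin,ss = Cmax,ss·f ≈ 26.667 × 0.25 ≈ 6.667 μg/mL.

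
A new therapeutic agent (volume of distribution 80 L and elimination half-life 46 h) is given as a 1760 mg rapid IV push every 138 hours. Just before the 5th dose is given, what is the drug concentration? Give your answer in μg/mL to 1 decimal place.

3.1 μg/mL

f = (1/2)^(τ/t½) = (1/2)^(138/46) ≈ 0.1250.
C₀ = D/Vd = 1760/80 ≈ 22.000 μg/mL.
Before the 5th dose, 4 doses have been given. Superposition: Cmin = C₀·(f + f² + … + f^4).
≈ 22.000 × (0.1250 + 0.0156 + 0.0020 + 0.0002) ≈ 22.000 × 0.1428 ≈ 3.142 μg/mL.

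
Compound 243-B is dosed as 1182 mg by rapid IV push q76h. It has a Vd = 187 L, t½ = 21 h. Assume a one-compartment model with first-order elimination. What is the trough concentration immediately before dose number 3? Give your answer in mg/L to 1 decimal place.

0.6 mg/L

f = (1/2)^(τ/t½) = (1/2)^(76/21) ≈ 0.0814.
C₀ = D/Vd = 1182/187 ≈ 6.321 mg/L.
Before the 3rd dose, 2 doses have been given. Superposition: Cmin = C₀·(f + f²).
≈ 6.321 × (0.0814 + 0.0066) ≈ 6.321 × 0.0880 ≈ 0.556 mg/L.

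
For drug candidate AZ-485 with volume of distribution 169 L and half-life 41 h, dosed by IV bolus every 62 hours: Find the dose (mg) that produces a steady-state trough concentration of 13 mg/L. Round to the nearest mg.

4070 mg

τ/t½ = 62/41 ≈ 1.5122, so f = (1/2)^(62/41) ≈ 0.350577.
Cmin,ss = (D/Vd)·f/(1−f), so D = Cmin,ss·Vd·(1−f)/f.
D = 13 × 169 × (1−f)/f ≈ 13 × 169 × 1.85244 ≈ 4069.81 mg.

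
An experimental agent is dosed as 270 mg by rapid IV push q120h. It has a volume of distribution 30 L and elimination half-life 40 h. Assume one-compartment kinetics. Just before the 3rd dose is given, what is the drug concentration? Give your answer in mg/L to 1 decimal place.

1.3 mg/L

f = (1/2)^(τ/t½) = (1/2)^(120/40) ≈ 0.1250.
C₀ = D/Vd = 270/30 ≈ 9.000 mg/L.
Before the 3rd dose, 2 doses have been given. Superposition: Cmin = C₀·(f + f²).
≈ 9.000 × (0.1250 + 0.0156) ≈ 9.000 × 0.1406 ≈ 1.265 mg/L.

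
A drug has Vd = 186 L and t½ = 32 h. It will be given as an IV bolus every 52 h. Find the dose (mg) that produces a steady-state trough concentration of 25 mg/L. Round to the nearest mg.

τ/t½ = 52/32 ≈ 1.625, so f = (1/2)^(52/32) ≈ 0.324210.
Cmin,ss = (D/Vd)·f/(1−f), so D = Cmin,ss·Vd·(1−f)/f.
D = 25 × 186 × (1−f)/f ≈ 25 × 186 × 2.08442 ≈ 9692.55 mg.

9693 mg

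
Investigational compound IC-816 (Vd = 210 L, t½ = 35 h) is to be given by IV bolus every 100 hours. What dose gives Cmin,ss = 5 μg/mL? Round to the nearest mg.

6558 mg

τ/t½ = 100/35 ≈ 2.8571, so f = (1/2)^(100/35) ≈ 0.138011.
Cmin,ss = (D/Vd)·f/(1−f), so D = Cmin,ss·Vd·(1−f)/f.
D = 5 × 210 × (1−f)/f ≈ 5 × 210 × 6.24580 ≈ 6558.09 mg.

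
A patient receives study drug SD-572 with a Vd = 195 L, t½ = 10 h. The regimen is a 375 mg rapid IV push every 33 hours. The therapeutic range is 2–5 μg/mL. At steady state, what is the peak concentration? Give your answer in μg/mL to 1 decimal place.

2.1 μg/mL

τ/t½ = 33/10 ≈ 3.3, so fraction remaining f = (1/2)^(33/10) ≈ 0.1015.
At steady state, accumulation factor R = 1/(1 − e^(−kτ)) ≈ 1.1130.
Each bolus raises the concentration by D/Vd = 375/195 ≈ 1.923 μg/mL.
Cmax,ss = C₀/(1 − f) ≈ 1.923/0.8985 ≈ 2.140 μg/mL.
Peak 2.1 μg/mL vs MTC 5 μg/mL: below toxic threshold.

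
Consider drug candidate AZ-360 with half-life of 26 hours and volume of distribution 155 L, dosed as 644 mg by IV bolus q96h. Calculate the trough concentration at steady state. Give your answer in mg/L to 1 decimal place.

k = ln2/t½ = ln2/26 ≈ 0.026660 h⁻¹; fraction remaining f = e^(−kτ) = e^(−0.026660×96) ≈ 0.0774.
At steady state, accumulation factor R = 1/(1 − e^(−kτ)) ≈ 1.0839.
Each bolus raises the concentration by D/Vd = 644/155 ≈ 4.155 mg/L.
Cmax,ss = C₀/(1 − f) ≈ 4.155/0.9226 ≈ 4.504 mg/L.
Steady-state trough Cmin,ss = Cmax,ss·f ≈ 4.504 × 0.0774 ≈ 0.349 mg/L.

0.3 mg/L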